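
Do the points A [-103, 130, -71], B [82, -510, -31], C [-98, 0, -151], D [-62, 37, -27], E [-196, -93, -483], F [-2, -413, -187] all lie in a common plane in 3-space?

No

The plane through A, B, C has normal n = AB × AC = (56400, 15000, -20850) and equation n·P = -2378850.
Checking the remaining points: n·D = -2378850, n·E = -2378850, n·F = -2408850.
Since n·F = -2408850 ≠ -2378850, F is off the plane and the points are not all coplanar.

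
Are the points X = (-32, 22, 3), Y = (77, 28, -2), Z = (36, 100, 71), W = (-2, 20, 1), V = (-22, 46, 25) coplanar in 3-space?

No

The plane through X, Y, Z has normal n = XY × XZ = (798, -7752, 8094) and equation n·P = -171798.
Checking the remaining points: n·W = -148542, n·V = -171798.
Since n·W = -148542 ≠ -171798, W is off the plane and the points are not all coplanar.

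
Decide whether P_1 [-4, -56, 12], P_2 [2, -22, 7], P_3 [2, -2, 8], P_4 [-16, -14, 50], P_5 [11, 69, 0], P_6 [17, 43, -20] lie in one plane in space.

No

The plane through P_1, P_2, P_3 has normal n = P_1P_2 × P_1P_3 = (134, -6, 120) and equation n·P = 1240.
Checking the remaining points: n·P_4 = 3940, n·P_5 = 1060, n·P_6 = -380.
Since n·P_4 = 3940 ≠ 1240, P_4 is off the plane and the points are not all coplanar.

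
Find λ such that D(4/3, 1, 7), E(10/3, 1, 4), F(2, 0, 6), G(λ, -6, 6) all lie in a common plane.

Normal to plane DEF: n = (-3, 0, -2); plane equation n·P = -18.
Requiring n·G = -18: (-3)λ + (-12) = -18.
So λ = 2.

2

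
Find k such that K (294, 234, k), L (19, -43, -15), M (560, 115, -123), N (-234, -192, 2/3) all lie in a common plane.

Coplanarity ⇔ det[KL; KM; KN] = 0.
Expanding, this is linear in k: (40635)k + (-866880) = 0.
So k = 64/3.

64/3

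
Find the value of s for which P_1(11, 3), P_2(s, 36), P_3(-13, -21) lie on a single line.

The three points are collinear iff det[P_1P_2; P_1P_3] = 0.
This determinant is linear in s: (-24)s + (1056) = 0, so s = 44.

44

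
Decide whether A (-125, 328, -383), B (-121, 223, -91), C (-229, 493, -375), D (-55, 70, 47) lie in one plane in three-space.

Yes

With A as base: AB = (4, -105, 292), AC = (-104, 165, 8), AD = (70, -258, 430).
AC × AD = (73014, 45280, 15282).
AB · (AC × AD) = 0.
The scalar triple product vanishes, so the four points are coplanar.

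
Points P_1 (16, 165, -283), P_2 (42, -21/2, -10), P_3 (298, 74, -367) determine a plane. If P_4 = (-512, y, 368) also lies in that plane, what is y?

A normal to the plane is n = P_1P_2 × P_1P_3 = (39585, 79170, 47125).
P_4 lies in the plane iff n · P_1P_4 = 0.
This gives (79170)y + (-3285555) = 0, so y = 83/2.

83/2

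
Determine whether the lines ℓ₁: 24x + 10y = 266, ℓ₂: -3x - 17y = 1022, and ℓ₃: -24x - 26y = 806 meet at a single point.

Yes

Intersecting ℓ₁ and ℓ₂: solving the 2×2 system gives (x, y) = (39, -67).
Substitute into ℓ₃: (-24)(39) + (-26)(-67) = 806.
This equals 806, so (39, -67) lies on all three lines and they are concurrent.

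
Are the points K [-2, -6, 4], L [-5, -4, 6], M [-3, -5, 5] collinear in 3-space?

No

KL = (-3, 2, 2), KM = (-1, 1, 1).
KL × KM = (0, 1, -1).
The cross product is nonzero, so the points do not lie on one line.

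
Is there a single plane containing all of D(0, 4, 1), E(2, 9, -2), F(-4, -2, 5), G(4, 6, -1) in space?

Yes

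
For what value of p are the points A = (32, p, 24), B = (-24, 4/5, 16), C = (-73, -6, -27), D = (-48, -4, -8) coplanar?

The points are coplanar iff AB · (AC × AD) = 0.
Expanding, this is linear in p: (144)p + (1728) = 0.
So p = -12.

-12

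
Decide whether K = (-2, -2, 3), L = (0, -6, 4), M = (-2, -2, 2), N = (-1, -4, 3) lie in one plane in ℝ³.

Yes

A normal to the plane through K, L, M is n = KL × KM = (4, 2, 0).
The plane has equation n·P = -12. For N: n·N = -12.
Equal, so N lies in the plane and all four are coplanar.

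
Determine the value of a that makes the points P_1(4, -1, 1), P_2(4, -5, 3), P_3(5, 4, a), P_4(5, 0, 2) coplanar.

0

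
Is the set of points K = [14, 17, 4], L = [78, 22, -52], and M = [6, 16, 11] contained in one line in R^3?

KL = (64, 5, -56), KM = (-8, -1, 7).
Comparing components 2 and 3: (5)(7) − (-56)(-1) = -21 ≠ 0, so KL and KM are not parallel and the points are not collinear.

No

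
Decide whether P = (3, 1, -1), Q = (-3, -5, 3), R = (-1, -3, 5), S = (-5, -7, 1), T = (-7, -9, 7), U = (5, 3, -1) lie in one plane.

The plane through P, Q, R has normal n = PQ × PR = (-20, 20, 0) and equation n·X = -40.
Checking the remaining points: n·S = -40, n·T = -40, n·U = -40.
All equal -40, so all 6 points lie in one plane.

Yes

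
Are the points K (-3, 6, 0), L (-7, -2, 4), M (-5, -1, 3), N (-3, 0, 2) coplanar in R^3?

Yes

The four points are coplanar iff the 3×3 determinant with rows KL, KM, KN is zero.
Rows: (-4, -8, 4), (-2, -7, 3), (0, -6, 2).
Expanding along the first row: (-4)(4) − (-8)(-4) + (4)(12) = 0.
Zero determinant ⇒ coplanar.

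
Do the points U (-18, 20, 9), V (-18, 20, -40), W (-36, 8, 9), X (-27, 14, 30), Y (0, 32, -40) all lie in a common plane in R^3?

Yes

The plane through U, V, W has normal n = UV × UW = (-588, 882, 0) and equation n·P = 28224.
Checking the remaining points: n·X = 28224, n·Y = 28224.
All equal 28224, so all 5 points lie in one plane.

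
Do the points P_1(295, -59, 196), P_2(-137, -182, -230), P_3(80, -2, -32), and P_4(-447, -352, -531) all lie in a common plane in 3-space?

A normal to the plane through P_1, P_2, P_3 is n = P_1P_2 × P_1P_3 = (52326, -6906, -51069).
The plane has equation n·P = 5834100. For P_4: n·P_4 = 6158829.
6158829 ≠ 5834100, so P_4 is off the plane.

No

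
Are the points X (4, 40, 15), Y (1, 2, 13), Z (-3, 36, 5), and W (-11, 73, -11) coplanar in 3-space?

With X as base: XY = (-3, -38, -2), XZ = (-7, -4, -10), XW = (-15, 33, -26).
XZ × XW = (434, -32, -291).
XY · (XZ × XW) = 496.
Since 496 ≠ 0, the four points are not coplanar.

No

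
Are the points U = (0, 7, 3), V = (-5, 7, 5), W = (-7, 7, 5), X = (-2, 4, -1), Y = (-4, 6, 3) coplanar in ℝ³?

The plane through U, V, W has normal n = UV × UW = (0, -4, 0) and equation n·P = -28.
Checking the remaining points: n·X = -16, n·Y = -24.
Since n·X = -16 ≠ -28, X is off the plane and the points are not all coplanar.

No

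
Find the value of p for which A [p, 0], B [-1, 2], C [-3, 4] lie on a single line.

1

Collinearity: (A − B) must be parallel to (C − B) = (-2, 2).
Cross-multiplying the components: (p − (-1))·(2) = (-2)·(-2).
Solving gives p = 1.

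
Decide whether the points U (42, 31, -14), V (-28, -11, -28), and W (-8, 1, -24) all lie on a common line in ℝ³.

UV = (-70, -42, -14), UW = (-50, -30, -10).
Each component of UW is 5/7 times the corresponding component of UV, so UW = 5/7·UV and the points are collinear.

Yes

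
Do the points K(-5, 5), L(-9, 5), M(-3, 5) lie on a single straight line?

KL = (-4, 0), KM = (2, 0).
det[KL; KM] = (-4)(0) − (0)(2) = 0.
The determinant is zero, so the points are collinear.

Yes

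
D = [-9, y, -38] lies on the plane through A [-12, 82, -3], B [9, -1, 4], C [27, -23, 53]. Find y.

29

A normal to the plane is n = AB × AC = (-3913, -903, 1032).
D lies in the plane iff n · AD = 0.
This gives (-903)y + (26187) = 0, so y = 29.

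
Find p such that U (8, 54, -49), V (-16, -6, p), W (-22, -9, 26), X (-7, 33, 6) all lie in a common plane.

Normal to plane UWX: n = (-1890, 525, -315); plane equation n·P = 28665.
Requiring n·V = 28665: (-315)p + (27090) = 28665.
So p = -5.

-5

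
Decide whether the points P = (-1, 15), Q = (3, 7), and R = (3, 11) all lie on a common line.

No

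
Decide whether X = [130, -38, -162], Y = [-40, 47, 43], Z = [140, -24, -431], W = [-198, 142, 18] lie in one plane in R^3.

No

With X as base: XY = (-170, 85, 205), XZ = (10, 14, -269), XW = (-328, 180, 180).
XZ × XW = (50940, 86432, 6392).
XY · (XZ × XW) = -2720.
Since -2720 ≠ 0, the four points are not coplanar.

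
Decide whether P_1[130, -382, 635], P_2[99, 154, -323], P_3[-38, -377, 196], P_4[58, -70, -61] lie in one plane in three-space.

Yes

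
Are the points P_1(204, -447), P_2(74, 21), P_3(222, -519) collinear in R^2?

P_1P_2 = (-130, 468), P_1P_3 = (18, -72).
Twice the signed area of △P_1P_2P_3 is (-130)(-72) − (468)(18) = 936.
The area is nonzero, so the three points are not collinear.

No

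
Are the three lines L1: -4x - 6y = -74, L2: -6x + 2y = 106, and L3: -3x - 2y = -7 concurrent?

No

Lines aᵢx + bᵢy = cᵢ with pairwise distinct directions are concurrent exactly when det[aᵢ bᵢ cᵢ] = 0.
Here the determinant is 36.
Nonzero, so no common point exists.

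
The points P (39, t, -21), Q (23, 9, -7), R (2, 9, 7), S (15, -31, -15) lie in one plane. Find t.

-1

Coplanarity ⇔ det[PQ; PR; PS] = 0.
Expanding, this is linear in t: (280)t + (280) = 0.
So t = -1.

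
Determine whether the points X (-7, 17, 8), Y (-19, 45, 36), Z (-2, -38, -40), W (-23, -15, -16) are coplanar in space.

No

With X as base: XY = (-12, 28, 28), XZ = (5, -55, -48), XW = (-16, -32, -24).
XZ × XW = (-216, 888, -1040).
XY · (XZ × XW) = -1664.
Since -1664 ≠ 0, the four points are not coplanar.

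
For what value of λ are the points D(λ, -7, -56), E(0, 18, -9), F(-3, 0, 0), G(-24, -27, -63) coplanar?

Coplanarity ⇔ det[DE; DF; DG] = 0.
Expanding, this is linear in λ: (-1377)λ + (-23409) = 0.
So λ = -17.

-17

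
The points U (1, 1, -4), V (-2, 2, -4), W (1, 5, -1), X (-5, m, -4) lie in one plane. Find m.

3

Normal to plane UVW: n = (3, 9, -12); plane equation n·P = 60.
Requiring n·X = 60: (9)m + (33) = 60.
So m = 3.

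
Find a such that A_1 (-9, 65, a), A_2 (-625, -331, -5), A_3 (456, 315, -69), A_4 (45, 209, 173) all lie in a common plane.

Coplanarity ⇔ det[A_1A_2; A_1A_3; A_1A_4] = 0.
Expanding, this is linear in a: (-150920)a + (301840) = 0.
So a = 2.

2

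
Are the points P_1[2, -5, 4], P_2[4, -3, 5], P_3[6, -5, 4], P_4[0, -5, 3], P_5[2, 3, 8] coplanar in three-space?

The plane through P_1, P_2, P_3 has normal n = P_1P_2 × P_1P_3 = (0, 4, -8) and equation n·P = -52.
Checking the remaining points: n·P_4 = -44, n·P_5 = -52.
Since n·P_4 = -44 ≠ -52, P_4 is off the plane and the points are not all coplanar.

No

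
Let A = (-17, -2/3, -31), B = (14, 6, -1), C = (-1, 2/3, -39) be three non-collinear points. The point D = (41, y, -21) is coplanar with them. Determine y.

Coplanarity requires AB · (AC × AD) = 0.
AB = (31, 20/3, 30), AC = (16, 4/3, -8); the triple product is linear in y with coefficient 728 and constant term -16744/3.
Setting it to zero: y = 23/3.

23/3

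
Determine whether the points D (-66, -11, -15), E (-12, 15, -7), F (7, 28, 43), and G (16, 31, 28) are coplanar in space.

Yes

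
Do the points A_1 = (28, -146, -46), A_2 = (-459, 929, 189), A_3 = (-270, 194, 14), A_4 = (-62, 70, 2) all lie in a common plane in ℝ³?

Yes

The four points are coplanar iff the 3×3 determinant with rows A_1A_2, A_1A_3, A_1A_4 is zero.
Rows: (-487, 1075, 235), (-298, 340, 60), (-90, 216, 48).
Expanding along the first row: (-487)(3360) − (1075)(-8904) + (235)(-33768) = 0.
Zero determinant ⇒ coplanar.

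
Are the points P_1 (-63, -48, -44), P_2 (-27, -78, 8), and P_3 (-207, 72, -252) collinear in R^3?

Yes

P_1P_2 = (36, -30, 52), P_1P_3 = (-144, 120, -208).
Each component of P_1P_3 is -4 times the corresponding component of P_1P_2, so P_1P_3 = -4·P_1P_2 and the points are collinear.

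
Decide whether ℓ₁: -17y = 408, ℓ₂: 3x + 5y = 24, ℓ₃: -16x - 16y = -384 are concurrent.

Intersecting ℓ₁ and ℓ₂: solving the 2×2 system gives (x, y) = (48, -24).
Substitute into ℓ₃: (-16)(48) + (-16)(-24) = -384.
This equals -384, so (48, -24) lies on all three lines and they are concurrent.

Yes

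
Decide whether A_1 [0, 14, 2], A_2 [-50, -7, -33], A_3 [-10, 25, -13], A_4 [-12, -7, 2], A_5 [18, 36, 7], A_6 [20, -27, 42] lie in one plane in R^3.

The plane through A_1, A_2, A_3 has normal n = A_1A_2 × A_1A_3 = (700, -400, -760) and equation n·P = -7120.
Checking the remaining points: n·A_4 = -7120, n·A_5 = -7120, n·A_6 = -7120.
All equal -7120, so all 6 points lie in one plane.

Yes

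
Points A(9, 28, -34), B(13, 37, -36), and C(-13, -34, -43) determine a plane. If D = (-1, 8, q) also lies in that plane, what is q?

A normal to the plane is n = AB × AC = (-205, 80, -50).
D lies in the plane iff n · AD = 0.
This gives (-50)q + (-1250) = 0, so q = -25.

-25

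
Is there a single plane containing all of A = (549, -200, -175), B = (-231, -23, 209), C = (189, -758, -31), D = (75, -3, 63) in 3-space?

With A as base: AB = (-780, 177, 384), AC = (-360, -558, 144), AD = (-474, 197, 238).
AC × AD = (-161172, 17424, -335412).
AB · (AC × AD) = 0.
The scalar triple product vanishes, so the four points are coplanar.

Yes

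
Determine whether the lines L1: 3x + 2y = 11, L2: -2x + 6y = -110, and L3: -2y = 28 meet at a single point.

Yes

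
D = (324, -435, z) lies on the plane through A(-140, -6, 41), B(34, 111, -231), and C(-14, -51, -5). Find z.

178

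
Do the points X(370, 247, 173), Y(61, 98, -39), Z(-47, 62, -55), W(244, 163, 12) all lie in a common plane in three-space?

With X as base: XY = (-309, -149, -212), XZ = (-417, -185, -228), XW = (-126, -84, -161).
XZ × XW = (10633, -38409, 11718).
XY · (XZ × XW) = -46872.
Since -46872 ≠ 0, the four points are not coplanar.

No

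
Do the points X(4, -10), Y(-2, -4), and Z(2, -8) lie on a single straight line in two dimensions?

Yes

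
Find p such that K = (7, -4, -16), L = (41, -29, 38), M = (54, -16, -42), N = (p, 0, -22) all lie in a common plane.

0

The points are coplanar iff KL · (KM × KN) = 0.
Expanding, this is linear in p: (1298)p + (0) = 0.
So p = 0.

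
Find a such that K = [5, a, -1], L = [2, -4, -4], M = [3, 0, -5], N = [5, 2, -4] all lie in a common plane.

-4

The points are coplanar iff KL · (KM × KN) = 0.
Expanding, this is linear in a: (3)a + (12) = 0.
So a = -4.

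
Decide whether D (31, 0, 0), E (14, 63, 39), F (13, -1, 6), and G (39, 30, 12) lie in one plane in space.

No

With D as base: DE = (-17, 63, 39), DF = (-18, -1, 6), DG = (8, 30, 12).
DF × DG = (-192, 264, -532).
DE · (DF × DG) = -852.
Since -852 ≠ 0, the four points are not coplanar.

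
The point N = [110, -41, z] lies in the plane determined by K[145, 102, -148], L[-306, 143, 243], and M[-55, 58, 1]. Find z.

-175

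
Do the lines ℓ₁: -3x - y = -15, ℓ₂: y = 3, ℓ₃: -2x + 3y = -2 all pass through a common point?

Intersecting ℓ₁ and ℓ₂: solving the 2×2 system gives (x, y) = (4, 3).
Substitute into ℓ₃: (-2)(4) + (3)(3) = 1.
But ℓ₃ requires -2 ≠ 1, so the three lines have no common point.

No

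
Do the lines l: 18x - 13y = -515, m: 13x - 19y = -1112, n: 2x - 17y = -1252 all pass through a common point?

Lines aᵢx + bᵢy = cᵢ with pairwise distinct directions are concurrent exactly when det[aᵢ bᵢ cᵢ] = 0.
Here the determinant is -519.
Nonzero, so no common point exists.

No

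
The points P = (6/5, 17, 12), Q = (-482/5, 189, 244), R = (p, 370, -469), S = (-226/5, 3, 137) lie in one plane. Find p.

812/5

The points are coplanar iff PQ · (PR × PS) = 0.
Expanding, this is linear in p: (-24748)p + (20095376/5) = 0.
So p = 812/5.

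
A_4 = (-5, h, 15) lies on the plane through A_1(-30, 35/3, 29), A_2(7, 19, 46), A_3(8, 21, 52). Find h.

25/3

A normal to the plane is n = A_1A_2 × A_1A_3 = (10, -205, 200/3).
A_4 lies in the plane iff n · A_1A_4 = 0.
This gives (-205)h + (5125/3) = 0, so h = 25/3.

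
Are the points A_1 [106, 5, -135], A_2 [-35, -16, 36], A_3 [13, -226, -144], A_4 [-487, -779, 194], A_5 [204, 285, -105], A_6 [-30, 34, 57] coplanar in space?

The plane through A_1, A_2, A_3 has normal n = A_1A_2 × A_1A_3 = (39690, -17172, 30618) and equation n·P = -12150.
Checking the remaining points: n·A_4 = -12150, n·A_5 = -12150, n·A_6 = -29322.
Since n·A_6 = -29322 ≠ -12150, A_6 is off the plane and the points are not all coplanar.

No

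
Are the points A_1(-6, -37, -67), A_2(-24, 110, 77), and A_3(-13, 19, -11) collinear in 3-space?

A_1A_2 = (-18, 147, 144), A_1A_3 = (-7, 56, 56).
A_1A_2 × A_1A_3 = (168, 0, 21).
The cross product is nonzero, so the points do not lie on one line.

No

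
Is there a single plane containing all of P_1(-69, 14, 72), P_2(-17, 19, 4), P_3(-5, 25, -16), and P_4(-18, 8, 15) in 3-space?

A normal to the plane through P_1, P_2, P_3 is n = P_1P_2 × P_1P_3 = (308, 224, 252).
The plane has equation n·P = 28. For P_4: n·P_4 = 28.
Equal, so P_4 lies in the plane and all four are coplanar.

Yes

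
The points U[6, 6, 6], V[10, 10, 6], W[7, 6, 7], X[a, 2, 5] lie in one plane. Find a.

Normal to plane UVW: n = (4, -4, -4); plane equation n·P = -24.
Requiring n·X = -24: (4)a + (-28) = -24.
So a = 1.

1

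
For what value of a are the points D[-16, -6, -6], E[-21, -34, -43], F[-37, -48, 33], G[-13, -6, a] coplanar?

-27

Normal to plane DEF: n = (-2646, 972, -378); plane equation n·P = 38772.
Requiring n·G = 38772: (-378)a + (28566) = 38772.
So a = -27.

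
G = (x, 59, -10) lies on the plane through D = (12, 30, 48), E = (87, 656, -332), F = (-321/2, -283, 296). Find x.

The plane through D, E, F has equation 36308x + 46950y + 84510z = 5900676.
Substituting G: (36308)x + (1924950) = 5900676, so x = 219/2.

219/2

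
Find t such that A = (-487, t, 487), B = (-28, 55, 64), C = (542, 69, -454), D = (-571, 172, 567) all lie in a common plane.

124

Coplanarity ⇔ det[AB; AC; AD] = 0.
Expanding, this is linear in t: (5436)t + (-674064) = 0.
So t = 124.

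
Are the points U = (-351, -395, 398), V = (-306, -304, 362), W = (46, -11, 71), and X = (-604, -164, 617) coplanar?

No

A normal to the plane through U, V, W is n = UV × UW = (-15933, 423, -18847).
The plane has equation n·P = -2075708. For X: n·X = -2074439.
-2074439 ≠ -2075708, so X is off the plane.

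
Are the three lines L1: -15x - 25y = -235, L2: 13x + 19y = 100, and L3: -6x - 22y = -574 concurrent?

Intersecting L1 and L2: solving the 2×2 system gives (x, y) = (-393/8, 311/8).
Substitute into L3: (-6)(-393/8) + (-22)(311/8) = -1121/2.
But L3 requires -574 ≠ -1121/2, so the three lines have no common point.

No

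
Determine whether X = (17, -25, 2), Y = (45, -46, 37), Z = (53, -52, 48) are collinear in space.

No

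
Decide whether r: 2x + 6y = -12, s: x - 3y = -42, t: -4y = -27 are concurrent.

No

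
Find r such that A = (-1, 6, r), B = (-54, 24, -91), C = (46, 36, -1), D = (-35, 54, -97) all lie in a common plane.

The points are coplanar iff AB · (AC × AD) = 0.
Expanding, this is linear in r: (-2772)r + (-63756) = 0.
So r = -23.

-23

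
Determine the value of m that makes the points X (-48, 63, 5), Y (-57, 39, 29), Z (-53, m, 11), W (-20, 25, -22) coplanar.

Normal to plane XYW: n = (1560, 429, 1014); plane equation n·P = -42783.
Requiring n·Z = -42783: (429)m + (-71526) = -42783.
So m = 67.

67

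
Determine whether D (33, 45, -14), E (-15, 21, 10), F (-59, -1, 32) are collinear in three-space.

Yes

DE = (-48, -24, 24), DF = (-92, -46, 46).
DE × DF = (0, 0, 0).
The cross product vanishes, so the three points are collinear.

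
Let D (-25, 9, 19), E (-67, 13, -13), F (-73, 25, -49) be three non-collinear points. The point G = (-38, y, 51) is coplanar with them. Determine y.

-5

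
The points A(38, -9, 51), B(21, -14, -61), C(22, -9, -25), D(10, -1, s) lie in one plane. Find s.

Normal to plane ABC: n = (380, 500, -80); plane equation n·P = 5860.
Requiring n·D = 5860: (-80)s + (3300) = 5860.
So s = -32.

-32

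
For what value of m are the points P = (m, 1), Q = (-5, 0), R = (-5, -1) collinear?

The three points are collinear iff det[PQ; PR] = 0.
This determinant is linear in m: (1)m + (5) = 0, so m = -5.

-5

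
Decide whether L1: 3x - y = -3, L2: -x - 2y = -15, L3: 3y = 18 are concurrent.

No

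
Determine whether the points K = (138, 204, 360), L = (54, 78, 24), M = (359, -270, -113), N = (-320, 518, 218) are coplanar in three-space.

With K as base: KL = (-84, -126, -336), KM = (221, -474, -473), KN = (-458, 314, -142).
KM × KN = (215830, 248016, -147698).
KL · (KM × KN) = 246792.
Since 246792 ≠ 0, the four points are not coplanar.

No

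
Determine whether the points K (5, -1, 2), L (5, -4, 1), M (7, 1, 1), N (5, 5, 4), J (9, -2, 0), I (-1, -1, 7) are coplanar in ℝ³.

The plane through K, L, M has normal n = KL × KM = (5, -2, 6) and equation n·P = 39.
Checking the remaining points: n·N = 39, n·J = 49, n·I = 39.
Since n·J = 49 ≠ 39, J is off the plane and the points are not all coplanar.

No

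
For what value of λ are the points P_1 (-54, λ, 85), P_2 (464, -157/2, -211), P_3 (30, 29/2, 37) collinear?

Collinearity requires P_1P_2 × P_1P_3 = 0; each component is linear in λ.
The x-component gives (-248)λ + (8060) = 0, so λ = 65/2.
The remaining components then also vanish.

65/2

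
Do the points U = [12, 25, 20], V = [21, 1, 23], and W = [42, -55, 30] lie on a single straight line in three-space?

UV = (9, -24, 3), UW = (30, -80, 10).
UV × UW = (0, 0, 0).
The cross product vanishes, so the three points are collinear.

Yes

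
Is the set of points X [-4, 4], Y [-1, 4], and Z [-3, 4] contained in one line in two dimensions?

XY = (3, 0), XZ = (1, 0).
Twice the signed area of △XYZ is (3)(0) − (0)(1) = 0.
The triangle is degenerate (zero area), so the points are collinear.

Yes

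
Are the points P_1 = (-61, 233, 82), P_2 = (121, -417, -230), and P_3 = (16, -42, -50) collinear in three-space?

Yes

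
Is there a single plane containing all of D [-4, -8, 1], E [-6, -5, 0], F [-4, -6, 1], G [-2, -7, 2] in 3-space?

With D as base: DE = (-2, 3, -1), DF = (0, 2, 0), DG = (2, 1, 1).
DF × DG = (2, 0, -4).
DE · (DF × DG) = 0.
The scalar triple product vanishes, so the four points are coplanar.

Yes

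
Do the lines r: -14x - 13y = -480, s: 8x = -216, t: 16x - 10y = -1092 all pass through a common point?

Yes

The three lines meet at one point iff the augmented coefficient matrix [aᵢ bᵢ cᵢ] has rank < 3, i.e. its determinant vanishes.
Here the determinant is 0.
It vanishes, so the lines are concurrent at (-27, 66).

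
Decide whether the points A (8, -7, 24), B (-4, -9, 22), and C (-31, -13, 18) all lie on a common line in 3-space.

No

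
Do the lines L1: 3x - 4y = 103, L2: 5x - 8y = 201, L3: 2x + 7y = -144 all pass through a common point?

Yes

The three lines meet at one point iff the augmented coefficient matrix [aᵢ bᵢ cᵢ] has rank < 3, i.e. its determinant vanishes.
Here the determinant is 0.
It vanishes, so the lines are concurrent at (5, -22).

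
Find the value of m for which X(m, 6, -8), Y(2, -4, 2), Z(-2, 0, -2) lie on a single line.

-8

Collinearity requires XY × XZ = 0; each component is linear in m.
The y-component gives (-4)m + (-32) = 0, so m = -8.
The remaining components then also vanish.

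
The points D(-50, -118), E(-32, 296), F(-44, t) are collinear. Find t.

20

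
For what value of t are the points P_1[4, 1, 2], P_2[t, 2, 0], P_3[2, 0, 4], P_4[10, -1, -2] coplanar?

Normal to plane P_1P_3P_4: n = (8, 4, 10); plane equation n·P = 56.
Requiring n·P_2 = 56: (8)t + (8) = 56.
So t = 6.

6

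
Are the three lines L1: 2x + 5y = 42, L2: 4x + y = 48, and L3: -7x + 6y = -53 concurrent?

Intersecting L1 and L2: solving the 2×2 system gives (x, y) = (11, 4).
Substitute into L3: (-7)(11) + (6)(4) = -53.
This equals -53, so (11, 4) lies on all three lines and they are concurrent.

Yes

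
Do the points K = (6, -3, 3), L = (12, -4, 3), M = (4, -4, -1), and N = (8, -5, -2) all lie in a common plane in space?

Yes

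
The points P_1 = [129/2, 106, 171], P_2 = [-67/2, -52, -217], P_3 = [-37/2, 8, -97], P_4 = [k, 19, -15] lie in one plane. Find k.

33

The points are coplanar iff P_1P_2 · (P_1P_3 × P_1P_4) = 0.
Expanding, this is linear in k: (4320)k + (-142560) = 0.
So k = 33.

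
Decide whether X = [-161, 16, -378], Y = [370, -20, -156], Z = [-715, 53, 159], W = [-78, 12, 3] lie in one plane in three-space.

The four points are coplanar iff the 3×3 determinant with rows XY, XZ, XW is zero.
Rows: (531, -36, 222), (-554, 37, 537), (83, -4, 381).
Expanding along the first row: (531)(16245) − (-36)(-255645) + (222)(-855) = -766935.
Nonzero ⇒ not coplanar.

No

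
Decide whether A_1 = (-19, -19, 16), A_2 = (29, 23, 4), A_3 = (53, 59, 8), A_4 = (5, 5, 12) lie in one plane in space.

Yes

A normal to the plane through A_1, A_2, A_3 is n = A_1A_2 × A_1A_3 = (600, -480, 720).
The plane has equation n·P = 9240. For A_4: n·A_4 = 9240.
Equal, so A_4 lies in the plane and all four are coplanar.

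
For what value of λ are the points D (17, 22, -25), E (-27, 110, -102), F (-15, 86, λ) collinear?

Collinearity requires DE × DF = 0; each component is linear in λ.
The x-component gives (88)λ + (7128) = 0, so λ = -81.
The remaining components then also vanish.

-81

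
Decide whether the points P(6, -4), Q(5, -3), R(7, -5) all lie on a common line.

Yes

PQ = (-1, 1), PR = (1, -1).
Checking proportionality: PR = -1·PQ, so the vectors are parallel and the points are collinear.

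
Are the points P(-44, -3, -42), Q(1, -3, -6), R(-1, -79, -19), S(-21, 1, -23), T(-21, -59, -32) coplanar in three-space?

The plane through P, Q, R has normal n = PQ × PR = (2736, 513, -3420) and equation n·X = 21717.
Checking the remaining points: n·S = 21717, n·T = 21717.
All equal 21717, so all 5 points lie in one plane.

Yes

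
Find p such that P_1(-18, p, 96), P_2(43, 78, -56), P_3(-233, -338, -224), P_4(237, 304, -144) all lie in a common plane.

The points are coplanar iff P_1P_2 · (P_1P_3 × P_1P_4) = 0.
Expanding, this is linear in p: (56880)p + (-2673360) = 0.
So p = 47.

47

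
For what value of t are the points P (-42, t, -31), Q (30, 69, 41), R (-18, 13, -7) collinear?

Direction QR = (-48, -56, -48). From the x-coordinate of P, the parameter along the line is τ = (-42 − 30)/(-48) = 3/2.
Then t = 69 + 3/2·(-56) = -15.

-15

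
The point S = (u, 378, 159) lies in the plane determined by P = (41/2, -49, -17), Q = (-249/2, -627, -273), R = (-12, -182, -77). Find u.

A normal to the plane is n = PQ × PR = (632, -380, 500).
S lies in the plane iff n · PS = 0.
This gives (632)u + (-87216) = 0, so u = 138.

138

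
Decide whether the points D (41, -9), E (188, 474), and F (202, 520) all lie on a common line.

Yes

DE = (147, 483), DF = (161, 529).
det[DE; DF] = (147)(529) − (483)(161) = 0.
The determinant is zero, so the points are collinear.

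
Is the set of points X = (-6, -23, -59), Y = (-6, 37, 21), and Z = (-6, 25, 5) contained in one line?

Yes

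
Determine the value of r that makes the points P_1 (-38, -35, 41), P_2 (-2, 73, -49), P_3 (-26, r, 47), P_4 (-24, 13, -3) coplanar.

The points are coplanar iff P_1P_2 · (P_1P_3 × P_1P_4) = 0.
Expanding, this is linear in r: (-324)r + (-7452) = 0.
So r = -23.

-23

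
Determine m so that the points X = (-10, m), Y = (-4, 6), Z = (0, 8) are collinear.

3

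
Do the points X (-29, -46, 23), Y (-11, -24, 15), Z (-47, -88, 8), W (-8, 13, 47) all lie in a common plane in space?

No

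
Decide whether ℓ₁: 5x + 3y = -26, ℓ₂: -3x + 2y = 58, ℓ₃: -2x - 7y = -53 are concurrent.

No

Intersecting ℓ₁ and ℓ₂: solving the 2×2 system gives (x, y) = (-226/19, 212/19).
Substitute into ℓ₃: (-2)(-226/19) + (-7)(212/19) = -1032/19.
But ℓ₃ requires -53 ≠ -1032/19, so the three lines have no common point.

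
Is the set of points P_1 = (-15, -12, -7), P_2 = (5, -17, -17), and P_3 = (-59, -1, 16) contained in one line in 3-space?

No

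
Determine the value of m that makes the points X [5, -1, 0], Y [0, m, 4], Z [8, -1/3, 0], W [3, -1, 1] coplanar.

-1/3

Normal to plane XZW: n = (2/3, -3, 4/3); plane equation n·P = 19/3.
Requiring n·Y = 19/3: (-3)m + (16/3) = 19/3.
So m = -1/3.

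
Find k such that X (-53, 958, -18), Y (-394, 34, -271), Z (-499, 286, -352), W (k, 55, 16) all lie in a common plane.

The points are coplanar iff XY · (XZ × XW) = 0.
Expanding, this is linear in k: (138600)k + (2079000) = 0.
So k = -15.

-15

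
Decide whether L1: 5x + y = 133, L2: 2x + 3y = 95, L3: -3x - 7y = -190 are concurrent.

No

Intersecting L1 and L2: solving the 2×2 system gives (x, y) = (304/13, 209/13).
Substitute into L3: (-3)(304/13) + (-7)(209/13) = -2375/13.
But L3 requires -190 ≠ -2375/13, so the three lines have no common point.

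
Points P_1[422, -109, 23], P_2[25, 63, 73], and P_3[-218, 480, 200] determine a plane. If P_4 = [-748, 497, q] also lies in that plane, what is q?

Coplanarity requires P_1P_2 · (P_1P_3 × P_1P_4) = 0.
P_1P_2 = (-397, 172, 50), P_1P_3 = (-640, 589, 177); the triple product is linear in q with coefficient -123753 and constant term 24874353.
Setting it to zero: q = 201.

201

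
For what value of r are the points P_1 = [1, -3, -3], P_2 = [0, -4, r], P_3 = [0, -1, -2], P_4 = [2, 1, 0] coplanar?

-4

Normal to plane P_1P_3P_4: n = (2, 4, -6); plane equation n·P = 8.
Requiring n·P_2 = 8: (-6)r + (-16) = 8.
So r = -4.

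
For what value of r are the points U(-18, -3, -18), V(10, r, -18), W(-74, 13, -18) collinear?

Collinearity requires UV × UW = 0; each component is linear in r.
The z-component gives (56)r + (616) = 0, so r = -11.
The remaining components then also vanish.

-11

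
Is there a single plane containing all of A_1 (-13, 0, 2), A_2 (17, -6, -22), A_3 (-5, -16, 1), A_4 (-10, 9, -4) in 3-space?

The four points are coplanar iff the 3×3 determinant with rows A_1A_2, A_1A_3, A_1A_4 is zero.
Rows: (30, -6, -24), (8, -16, -1), (3, 9, -6).
Expanding along the first row: (30)(105) − (-6)(-45) + (-24)(120) = 0.
Zero determinant ⇒ coplanar.

Yes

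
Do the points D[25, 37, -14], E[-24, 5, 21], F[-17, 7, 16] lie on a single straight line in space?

DE = (-49, -32, 35), DF = (-42, -30, 30).
Comparing components 2 and 3: (-32)(30) − (35)(-30) = 90 ≠ 0, so DE and DF are not parallel and the points are not collinear.

No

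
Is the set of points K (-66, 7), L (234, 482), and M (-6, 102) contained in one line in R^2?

Yes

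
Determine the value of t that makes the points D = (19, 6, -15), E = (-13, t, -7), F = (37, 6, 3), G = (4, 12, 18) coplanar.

11

Coplanarity ⇔ det[DE; DF; DG] = 0.
Expanding, this is linear in t: (-864)t + (9504) = 0.
So t = 11.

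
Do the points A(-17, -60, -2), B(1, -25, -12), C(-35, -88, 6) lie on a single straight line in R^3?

No

AB = (18, 35, -10), AC = (-18, -28, 8).
Comparing components 3 and 1: (-10)(-18) − (18)(8) = 36 ≠ 0, so AB and AC are not parallel and the points are not collinear.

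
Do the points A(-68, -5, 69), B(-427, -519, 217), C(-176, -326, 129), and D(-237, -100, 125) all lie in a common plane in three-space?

With A as base: AB = (-359, -514, 148), AC = (-108, -321, 60), AD = (-169, -95, 56).
AC × AD = (-12276, -4092, -43989).
AB · (AC × AD) = 0.
The scalar triple product vanishes, so the four points are coplanar.

Yes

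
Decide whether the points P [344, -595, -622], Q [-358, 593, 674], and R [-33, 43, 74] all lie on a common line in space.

Yes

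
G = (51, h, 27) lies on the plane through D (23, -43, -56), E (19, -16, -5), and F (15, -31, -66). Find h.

-67

The plane through D, E, F has equation −882x − 448y + 168z = -10430.
Substituting G: (-448)h + (-40446) = -10430, so h = -67.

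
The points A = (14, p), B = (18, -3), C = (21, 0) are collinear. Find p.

-7

Collinearity: (A − B) must be parallel to (C − B) = (3, 3).
Cross-multiplying the components: (p − (-3))·(3) = (-4)·(3).
Solving gives p = -7.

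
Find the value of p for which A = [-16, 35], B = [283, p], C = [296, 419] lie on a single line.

403

Collinearity: (B − A) must be parallel to (C − A) = (312, 384).
Cross-multiplying the components: (p − 35)·(312) = (299)·(384).
Solving gives p = 403.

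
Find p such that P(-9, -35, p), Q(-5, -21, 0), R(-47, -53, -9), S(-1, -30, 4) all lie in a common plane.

The points are coplanar iff PQ · (PR × PS) = 0.
Expanding, this is linear in p: (-506)p + (1012) = 0.
So p = 2.

2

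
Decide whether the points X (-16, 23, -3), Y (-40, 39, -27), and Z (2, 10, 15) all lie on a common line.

XY = (-24, 16, -24), XZ = (18, -13, 18).
XY × XZ = (-24, 0, 24).
The cross product is nonzero, so the points do not lie on one line.

No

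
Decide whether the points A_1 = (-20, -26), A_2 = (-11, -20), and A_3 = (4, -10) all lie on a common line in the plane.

Yes

A_1A_2 = (9, 6), A_1A_3 = (24, 16).
det[A_1A_2; A_1A_3] = (9)(16) − (6)(24) = 0.
The determinant is zero, so the points are collinear.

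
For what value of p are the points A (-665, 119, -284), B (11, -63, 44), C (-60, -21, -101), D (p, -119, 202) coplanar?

Normal to plane ABC: n = (12614, 74732, 15470); plane equation n·P = -3888682.
Requiring n·D = -3888682: (12614)p + (-5768168) = -3888682.
So p = 149.

149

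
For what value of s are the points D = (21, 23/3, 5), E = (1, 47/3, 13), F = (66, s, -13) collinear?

-31/3

Direction DE = (-20, 8, 8). From the x-coordinate of F, the parameter along the line is τ = (66 − 21)/(-20) = -9/4.
Then s = 23/3 + (-9/4)·(8) = -31/3.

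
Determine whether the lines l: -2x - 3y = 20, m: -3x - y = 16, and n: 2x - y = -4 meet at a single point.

Lines aᵢx + bᵢy = cᵢ with pairwise distinct directions are concurrent exactly when det[aᵢ bᵢ cᵢ] = 0.
Here the determinant is 0.
It vanishes, so the lines are concurrent at (-4, -4).

Yes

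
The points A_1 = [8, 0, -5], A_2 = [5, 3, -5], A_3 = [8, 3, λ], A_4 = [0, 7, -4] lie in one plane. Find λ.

The points are coplanar iff A_1A_2 · (A_1A_3 × A_1A_4) = 0.
Expanding, this is linear in λ: (-3)λ + (-24) = 0.
So λ = -8.

-8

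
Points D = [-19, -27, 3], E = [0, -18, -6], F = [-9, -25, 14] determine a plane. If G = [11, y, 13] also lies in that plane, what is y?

Coplanarity requires DE · (DF × DG) = 0.
DE = (19, 9, -9), DF = (10, 2, 11); the triple product is linear in y with coefficient -299 and constant term -5083.
Setting it to zero: y = -17.

-17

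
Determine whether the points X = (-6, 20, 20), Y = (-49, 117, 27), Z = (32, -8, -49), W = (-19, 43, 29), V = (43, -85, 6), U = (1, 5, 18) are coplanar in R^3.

Yes

The plane through X, Y, Z has normal n = XY × XZ = (-6497, -2701, -2482) and equation n·P = -64678.
Checking the remaining points: n·W = -64678, n·V = -64678, n·U = -64678.
All equal -64678, so all 6 points lie in one plane.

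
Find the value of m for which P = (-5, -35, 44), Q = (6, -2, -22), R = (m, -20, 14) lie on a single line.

Collinearity requires PQ × PR = 0; each component is linear in m.
The y-component gives (-66)m + (0) = 0, so m = 0.
The remaining components then also vanish.

0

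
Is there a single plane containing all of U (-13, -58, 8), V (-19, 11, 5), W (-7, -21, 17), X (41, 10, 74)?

A normal to the plane through U, V, W is n = UV × UW = (732, 36, -636).
The plane has equation n·P = -16692. For X: n·X = -16692.
Equal, so X lies in the plane and all four are coplanar.

Yes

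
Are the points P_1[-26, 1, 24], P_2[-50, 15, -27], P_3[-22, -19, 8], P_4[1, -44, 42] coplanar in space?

The four points are coplanar iff the 3×3 determinant with rows P_1P_2, P_1P_3, P_1P_4 is zero.
Rows: (-24, 14, -51), (4, -20, -16), (27, -45, 18).
Expanding along the first row: (-24)(-1080) − (14)(504) + (-51)(360) = 504.
Nonzero ⇒ not coplanar.

No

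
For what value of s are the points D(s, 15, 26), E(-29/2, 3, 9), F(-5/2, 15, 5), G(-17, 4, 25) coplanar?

-7

The points are coplanar iff DE · (DF × DG) = 0.
Expanding, this is linear in s: (-196)s + (-1372) = 0.
So s = -7.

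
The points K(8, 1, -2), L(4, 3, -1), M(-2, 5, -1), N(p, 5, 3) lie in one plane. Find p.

6

The points are coplanar iff KL · (KM × KN) = 0.
Expanding, this is linear in p: (-2)p + (12) = 0.
So p = 6.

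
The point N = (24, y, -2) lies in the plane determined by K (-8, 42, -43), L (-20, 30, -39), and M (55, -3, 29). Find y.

The plane through K, L, M has equation −684x + 1116y + 1296z = -3384.
Substituting N: (1116)y + (-19008) = -3384, so y = 14.

14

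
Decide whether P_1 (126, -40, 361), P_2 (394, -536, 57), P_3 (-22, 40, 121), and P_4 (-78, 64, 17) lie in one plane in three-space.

Yes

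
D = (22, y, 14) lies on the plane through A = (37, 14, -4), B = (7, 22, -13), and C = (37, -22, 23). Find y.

Coplanarity requires AB · (AC × AD) = 0.
AB = (-30, 8, -9), AC = (0, -36, 27); the triple product is linear in y with coefficient 810 and constant term 9720.
Setting it to zero: y = -12.

-12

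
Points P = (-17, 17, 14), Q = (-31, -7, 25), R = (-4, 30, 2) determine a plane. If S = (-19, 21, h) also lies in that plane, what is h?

17

Coplanarity requires PQ · (PR × PS) = 0.
PQ = (-14, -24, 11), PR = (13, 13, -12); the triple product is linear in h with coefficient 130 and constant term -2210.
Setting it to zero: h = 17.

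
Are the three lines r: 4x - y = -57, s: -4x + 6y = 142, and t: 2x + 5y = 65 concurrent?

Lines aᵢx + bᵢy = cᵢ with pairwise distinct directions are concurrent exactly when det[aᵢ bᵢ cᵢ] = 0.
Here the determinant is 0.
It vanishes, so the lines are concurrent at (-10, 17).

Yes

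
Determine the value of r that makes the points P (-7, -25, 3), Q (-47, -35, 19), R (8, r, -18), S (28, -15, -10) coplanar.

The points are coplanar iff PQ · (PR × PS) = 0.
Expanding, this is linear in r: (-40)r + (-1600) = 0.
So r = -40.

-40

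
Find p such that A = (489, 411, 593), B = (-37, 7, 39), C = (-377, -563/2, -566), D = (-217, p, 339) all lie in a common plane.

-77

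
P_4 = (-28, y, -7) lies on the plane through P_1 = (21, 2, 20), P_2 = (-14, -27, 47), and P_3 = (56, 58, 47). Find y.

Coplanarity requires P_1P_2 · (P_1P_3 × P_1P_4) = 0.
P_1P_2 = (-35, -29, 27), P_1P_3 = (35, 56, 27); the triple product is linear in y with coefficient 1890 and constant term 134190.
Setting it to zero: y = -71.

-71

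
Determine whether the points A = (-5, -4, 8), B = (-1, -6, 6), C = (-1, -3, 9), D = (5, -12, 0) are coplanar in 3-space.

With A as base: AB = (4, -2, -2), AC = (4, 1, 1), AD = (10, -8, -8).
AC × AD = (0, 42, -42).
AB · (AC × AD) = 0.
The scalar triple product vanishes, so the four points are coplanar.

Yes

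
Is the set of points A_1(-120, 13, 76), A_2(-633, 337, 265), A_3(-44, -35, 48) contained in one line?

Yes

A_1A_2 = (-513, 324, 189), A_1A_3 = (76, -48, -28).
A_1A_2 × A_1A_3 = (0, 0, 0).
The cross product vanishes, so the three points are collinear.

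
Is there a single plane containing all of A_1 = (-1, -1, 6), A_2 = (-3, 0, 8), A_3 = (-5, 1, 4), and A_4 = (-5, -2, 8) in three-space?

The four points are coplanar iff the 3×3 determinant with rows A_1A_2, A_1A_3, A_1A_4 is zero.
Rows: (-2, 1, 2), (-4, 2, -2), (-4, -1, 2).
Expanding along the first row: (-2)(2) − (1)(-16) + (2)(12) = 36.
Nonzero ⇒ not coplanar.

No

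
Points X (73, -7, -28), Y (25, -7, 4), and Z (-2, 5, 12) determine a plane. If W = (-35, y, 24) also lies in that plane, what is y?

17

The plane through X, Y, Z has equation −384x − 480y − 576z = -8544.
Substituting W: (-480)y + (-384) = -8544, so y = 17.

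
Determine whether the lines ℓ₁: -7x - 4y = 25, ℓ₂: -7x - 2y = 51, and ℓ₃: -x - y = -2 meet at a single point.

Lines aᵢx + bᵢy = cᵢ with pairwise distinct directions are concurrent exactly when det[aᵢ bᵢ cᵢ] = 0.
Here the determinant is 0.
It vanishes, so the lines are concurrent at (-11, 13).

Yes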